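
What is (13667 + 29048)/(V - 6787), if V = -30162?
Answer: -42715/36949 ≈ -1.1561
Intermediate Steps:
(13667 + 29048)/(V - 6787) = (13667 + 29048)/(-30162 - 6787) = 42715/(-36949) = 42715*(-1/36949) = -42715/36949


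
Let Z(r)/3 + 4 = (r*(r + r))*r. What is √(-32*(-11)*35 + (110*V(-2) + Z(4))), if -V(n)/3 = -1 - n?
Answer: √12362 ≈ 111.18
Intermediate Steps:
V(n) = 3 + 3*n (V(n) = -3*(-1 - n) = 3 + 3*n)
Z(r) = -12 + 6*r³ (Z(r) = -12 + 3*((r*(r + r))*r) = -12 + 3*((r*(2*r))*r) = -12 + 3*((2*r²)*r) = -12 + 3*(2*r³) = -12 + 6*r³)
√(-32*(-11)*35 + (110*V(-2) + Z(4))) = √(-32*(-11)*35 + (110*(3 + 3*(-2)) + (-12 + 6*4³))) = √(352*35 + (110*(3 - 6) + (-12 + 6*64))) = √(12320 + (110*(-3) + (-12 + 384))) = √(12320 + (-330 + 372)) = √(12320 + 42) = √12362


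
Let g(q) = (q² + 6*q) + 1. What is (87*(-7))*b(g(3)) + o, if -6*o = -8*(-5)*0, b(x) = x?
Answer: -17052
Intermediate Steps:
g(q) = 1 + q² + 6*q
o = 0 (o = -(-8*(-5))*0/6 = -20*0/3 = -⅙*0 = 0)
(87*(-7))*b(g(3)) + o = (87*(-7))*(1 + 3² + 6*3) + 0 = -609*(1 + 9 + 18) + 0 = -609*28 + 0 = -17052 + 0 = -17052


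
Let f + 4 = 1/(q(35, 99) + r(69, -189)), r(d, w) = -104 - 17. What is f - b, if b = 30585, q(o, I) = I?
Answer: -672959/22 ≈ -30589.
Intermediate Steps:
r(d, w) = -121
f = -89/22 (f = -4 + 1/(99 - 121) = -4 + 1/(-22) = -4 - 1/22 = -89/22 ≈ -4.0455)
f - b = -89/22 - 1*30585 = -89/22 - 30585 = -672959/22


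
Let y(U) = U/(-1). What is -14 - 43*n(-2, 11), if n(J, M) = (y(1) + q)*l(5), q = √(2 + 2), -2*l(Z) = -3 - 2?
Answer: -243/2 ≈ -121.50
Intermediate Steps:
y(U) = -U (y(U) = U*(-1) = -U)
l(Z) = 5/2 (l(Z) = -(-3 - 2)/2 = -½*(-5) = 5/2)
q = 2 (q = √4 = 2)
n(J, M) = 5/2 (n(J, M) = (-1*1 + 2)*(5/2) = (-1 + 2)*(5/2) = 1*(5/2) = 5/2)
-14 - 43*n(-2, 11) = -14 - 43*5/2 = -14 - 215/2 = -243/2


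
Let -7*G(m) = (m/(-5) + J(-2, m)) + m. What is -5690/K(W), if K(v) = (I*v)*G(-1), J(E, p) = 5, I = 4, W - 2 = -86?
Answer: -14225/504 ≈ -28.224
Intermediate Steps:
W = -84 (W = 2 - 86 = -84)
G(m) = -5/7 - 4*m/35 (G(m) = -((m/(-5) + 5) + m)/7 = -((m*(-⅕) + 5) + m)/7 = -((-m/5 + 5) + m)/7 = -((5 - m/5) + m)/7 = -(5 + 4*m/5)/7 = -5/7 - 4*m/35)
K(v) = -12*v/5 (K(v) = (4*v)*(-5/7 - 4/35*(-1)) = (4*v)*(-5/7 + 4/35) = (4*v)*(-⅗) = -12*v/5)
-5690/K(W) = -5690/((-12/5*(-84))) = -5690/1008/5 = -5690*5/1008 = -14225/504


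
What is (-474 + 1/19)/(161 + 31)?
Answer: -9005/3648 ≈ -2.4685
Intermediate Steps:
(-474 + 1/19)/(161 + 31) = (-474 + 1/19)/192 = -9005/19*1/192 = -9005/3648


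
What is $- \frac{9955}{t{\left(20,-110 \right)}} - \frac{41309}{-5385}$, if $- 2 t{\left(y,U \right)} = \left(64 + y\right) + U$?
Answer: $- \frac{53070658}{70005} \approx -758.1$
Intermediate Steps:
$t{\left(y,U \right)} = -32 - \frac{U}{2} - \frac{y}{2}$ ($t{\left(y,U \right)} = - \frac{\left(64 + y\right) + U}{2} = - \frac{64 + U + y}{2} = -32 - \frac{U}{2} - \frac{y}{2}$)
$- \frac{9955}{t{\left(20,-110 \right)}} - \frac{41309}{-5385} = - \frac{9955}{-32 - -55 - 10} - \frac{41309}{-5385} = - \frac{9955}{-32 + 55 - 10} - - \frac{41309}{5385} = - \frac{9955}{13} + \frac{41309}{5385} = - \frac{53070658}{70005}$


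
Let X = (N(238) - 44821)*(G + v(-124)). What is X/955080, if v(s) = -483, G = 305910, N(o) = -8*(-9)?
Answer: -4555850941/318360 ≈ -14310.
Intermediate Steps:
N(o) = 72
X = -13667552823 (X = (72 - 44821)*(305910 - 483) = -44749*305427 = -13667552823)
X/955080 = -13667552823/955080 = -13667552823*1/955080 = -4555850941/318360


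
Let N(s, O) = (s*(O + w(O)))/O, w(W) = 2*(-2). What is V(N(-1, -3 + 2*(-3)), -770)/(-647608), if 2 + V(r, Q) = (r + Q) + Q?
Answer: 29/12168 ≈ 0.0023833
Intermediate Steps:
w(W) = -4
N(s, O) = s*(-4 + O)/O (N(s, O) = (s*(O - 4))/O = (s*(-4 + O))/O = s*(-4 + O)/O)
V(r, Q) = -2 + r + 2*Q (V(r, Q) = -2 + ((r + Q) + Q) = -2 + ((Q + r) + Q) = -2 + (r + 2*Q) = -2 + r + 2*Q)
V(N(-1, -3 + 2*(-3)), -770)/(-647608) = (-2 - (-4 + (-3 + 2*(-3)))/(-3 + 2*(-3)) + 2*(-770))/(-647608) = (-2 - (-4 + (-3 - 6))/(-3 - 6) - 1540)*(-1/647608) = (-2 - 1*(-4 - 9)/(-9) - 1540)*(-1/647608) = (-2 - 1*(-⅑)*(-13) - 1540)*(-1/647608) = (-2 - 13/9 - 1540)*(-1/647608) = -13891/9*(-1/647608) = 29/12168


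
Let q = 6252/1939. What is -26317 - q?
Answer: -51034915/1939 ≈ -26320.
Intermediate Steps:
q = 6252/1939 (q = 6252*(1/1939) = 6252/1939 ≈ 3.2243)
-26317 - q = -26317 - 1*6252/1939 = -26317 - 6252/1939 = -51034915/1939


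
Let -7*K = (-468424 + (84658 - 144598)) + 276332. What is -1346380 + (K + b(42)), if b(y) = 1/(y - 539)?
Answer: -651256589/497 ≈ -1.3104e+6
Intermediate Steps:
b(y) = 1/(-539 + y)
K = 252032/7 (K = -((-468424 + (84658 - 144598)) + 276332)/7 = -((-468424 - 59940) + 276332)/7 = -(-528364 + 276332)/7 = -1/7*(-252032) = 252032/7 ≈ 36005.)
-1346380 + (K + b(42)) = -1346380 + (252032/7 + 1/(-539 + 42)) = -1346380 + (252032/7 + 1/(-497)) = -1346380 + (252032/7 - 1/497) = -1346380 + 17894271/497 = -651256589/497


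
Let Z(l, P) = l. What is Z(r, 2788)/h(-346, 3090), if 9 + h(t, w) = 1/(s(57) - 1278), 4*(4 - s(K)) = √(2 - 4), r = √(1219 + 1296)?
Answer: (-√5030 + 5096*I*√2515)/(-45868*I + 9*√2) ≈ -5.5717 - 1.3484e-7*I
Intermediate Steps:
r = √2515 ≈ 50.150
s(K) = 4 - I*√2/4 (s(K) = 4 - √(2 - 4)/4 = 4 - I*√2/4)
h(t, w) = -9 + 1/(-1274 - I*√2/4) (h(t, w) = -9 + 1/((4 - I*√2/4) - 1278) = -9 + 1/(-1274 - I*√2/4))
Z(r, 2788)/h(-346, 3090) = √2515/(((-9*√2 + 45868*I)/(√2 - 5096*I))) = √2515*((√2 - 5096*I)/(-9*√2 + 45868*I)) = √2515*(√2 - 5096*I)/(-9*√2 + 45868*I)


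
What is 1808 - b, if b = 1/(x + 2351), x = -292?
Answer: 3722671/2059 ≈ 1808.0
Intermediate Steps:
b = 1/2059 (b = 1/(-292 + 2351) = 1/2059 ≈ 0.00048567)
1808 - b = 1808 - 1*1/2059 = 1808 - 1/2059 = 3722671/2059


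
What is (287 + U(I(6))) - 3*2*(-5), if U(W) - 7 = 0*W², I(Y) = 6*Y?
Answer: 324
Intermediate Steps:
U(W) = 7 (U(W) = 7 + 0*W² = 7 + 0 = 7)
(287 + U(I(6))) - 3*2*(-5) = (287 + 7) - 3*2*(-5) = 294 - 6*(-5) = 294 + 30 = 324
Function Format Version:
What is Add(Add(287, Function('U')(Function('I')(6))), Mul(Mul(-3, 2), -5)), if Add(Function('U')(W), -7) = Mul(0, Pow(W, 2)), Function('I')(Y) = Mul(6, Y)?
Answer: 324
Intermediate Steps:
Function('U')(W) = 7 (Function('U')(W) = Add(7, Mul(0, Pow(W, 2))) = Add(7, 0) = 7)
Add(Add(287, Function('U')(Function('I')(6))), Mul(Mul(-3, 2), -5)) = Add(Add(287, 7), Mul(Mul(-3, 2), -5)) = Add(294, Mul(-6, -5)) = Add(294, 30) = 324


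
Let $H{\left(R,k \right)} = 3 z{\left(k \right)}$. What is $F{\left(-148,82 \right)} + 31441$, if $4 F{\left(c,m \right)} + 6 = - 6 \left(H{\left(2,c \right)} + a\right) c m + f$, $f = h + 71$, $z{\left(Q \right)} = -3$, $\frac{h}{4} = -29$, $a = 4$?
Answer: $- \frac{238367}{4} \approx -59592.0$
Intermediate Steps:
$h = -116$ ($h = 4 \left(-29\right) = -116$)
$H{\left(R,k \right)} = -9$ ($H{\left(R,k \right)} = 3 \left(-3\right) = -9$)
$f = -45$ ($f = -116 + 71 = -45$)
$F{\left(c,m \right)} = - \frac{51}{4} + \frac{15 c m}{2}$ ($F{\left(c,m \right)} = - \frac{3}{2} + \frac{- 6 \left(-9 + 4\right) c m - 45}{4} = - \frac{3}{2} + \frac{\left(-6\right) \left(-5\right) c m - 45}{4} = - \frac{3}{2} + \frac{30 c m - 45}{4} = - \frac{3}{2} + \frac{-45 + 30 c m}{4} = - \frac{3}{2} + \left(- \frac{45}{4} + \frac{15 c m}{2}\right) = - \frac{51}{4} + \frac{15 c m}{2}$)
$F{\left(-148,82 \right)} + 31441 = \left(- \frac{51}{4} + \frac{15}{2} \left(-148\right) 82\right) + 31441 = \left(- \frac{51}{4} - 91020\right) + 31441 = - \frac{364131}{4} + 31441 = - \frac{238367}{4}$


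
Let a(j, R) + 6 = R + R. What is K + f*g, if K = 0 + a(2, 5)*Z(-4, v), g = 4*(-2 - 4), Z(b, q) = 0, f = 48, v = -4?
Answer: -1152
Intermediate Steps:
a(j, R) = -6 + 2*R (a(j, R) = -6 + (R + R) = -6 + 2*R)
g = -24 (g = 4*(-6) = -24)
K = 0 (K = 0 + (-6 + 2*5)*0 = 0 + (-6 + 10)*0 = 0 + 4*0 = 0 + 0 = 0)
K + f*g = 0 + 48*(-24) = 0 - 1152 = -1152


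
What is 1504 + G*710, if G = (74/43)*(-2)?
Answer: -40408/43 ≈ -939.72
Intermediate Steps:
G = -148/43 (G = (74*(1/43))*(-2) = (74/43)*(-2) = -148/43 ≈ -3.4419)
1504 + G*710 = 1504 - 148/43*710 = 1504 - 105080/43 = -40408/43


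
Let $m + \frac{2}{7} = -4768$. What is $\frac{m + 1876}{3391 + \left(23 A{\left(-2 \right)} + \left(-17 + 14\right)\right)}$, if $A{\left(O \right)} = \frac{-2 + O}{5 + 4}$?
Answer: $- \frac{91107}{106400} \approx -0.85627$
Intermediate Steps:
$m = - \frac{33378}{7}$ ($m = - \frac{2}{7} - 4768 = - \frac{33378}{7} \approx -4768.3$)
$A{\left(O \right)} = - \frac{2}{9} + \frac{O}{9}$ ($A{\left(O \right)} = \frac{-2 + O}{9} = \left(-2 + O\right) \frac{1}{9} = - \frac{2}{9} + \frac{O}{9}$)
$\frac{m + 1876}{3391 + \left(23 A{\left(-2 \right)} + \left(-17 + 14\right)\right)} = \frac{- \frac{33378}{7} + 1876}{3391 + \left(23 \left(- \frac{2}{9} + \frac{1}{9} \left(-2\right)\right) + \left(-17 + 14\right)\right)} = - \frac{20246}{7 \left(3391 + \left(23 \left(- \frac{2}{9} - \frac{2}{9}\right) - 3\right)\right)} = - \frac{20246}{7 \left(3391 + \left(23 \left(- \frac{4}{9}\right) - 3\right)\right)} = - \frac{20246}{7 \left(3391 - \frac{119}{9}\right)} = - \frac{20246}{7 \cdot \frac{30400}{9}} = \left(- \frac{20246}{7}\right) \frac{9}{30400} = - \frac{91107}{106400}$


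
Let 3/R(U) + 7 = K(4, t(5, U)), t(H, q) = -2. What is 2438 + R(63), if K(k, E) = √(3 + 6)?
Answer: 9749/4 ≈ 2437.3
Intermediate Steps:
K(k, E) = 3 (K(k, E) = √9 = 3)
R(U) = -¾ (R(U) = 3/(-7 + 3) = 3/(-4) = 3*(-¼) = -¾)
2438 + R(63) = 2438 - ¾ = 9749/4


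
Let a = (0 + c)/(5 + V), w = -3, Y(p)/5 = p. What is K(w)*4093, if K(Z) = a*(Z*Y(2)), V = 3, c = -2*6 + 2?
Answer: 306975/2 ≈ 1.5349e+5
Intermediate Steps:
c = -10 (c = -12 + 2 = -10)
Y(p) = 5*p
a = -5/4 (a = (0 - 10)/(5 + 3) = -10/8 = -10*1/8 = -5/4 ≈ -1.2500)
K(Z) = -25*Z/2 (K(Z) = -5*Z*5*2/4 = -5*Z*10/4 = -25*Z/2)
K(w)*4093 = -25/2*(-3)*4093 = (75/2)*4093 = 306975/2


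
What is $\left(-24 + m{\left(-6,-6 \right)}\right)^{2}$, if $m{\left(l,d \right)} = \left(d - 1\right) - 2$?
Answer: $1089$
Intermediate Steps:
$m{\left(l,d \right)} = -3 + d$ ($m{\left(l,d \right)} = \left(-1 + d\right) - 2 = -3 + d$)
$\left(-24 + m{\left(-6,-6 \right)}\right)^{2} = \left(-24 - 9\right)^{2} = \left(-33\right)^{2} = 1089$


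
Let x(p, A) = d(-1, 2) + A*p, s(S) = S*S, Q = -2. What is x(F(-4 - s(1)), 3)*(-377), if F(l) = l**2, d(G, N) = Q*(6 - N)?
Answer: -25259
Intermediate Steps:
s(S) = S**2
d(G, N) = -12 + 2*N (d(G, N) = -2*(6 - N) = -12 + 2*N)
x(p, A) = -8 + A*p (x(p, A) = (-12 + 2*2) + A*p = (-12 + 4) + A*p = -8 + A*p)
x(F(-4 - s(1)), 3)*(-377) = (-8 + 3*(-4 - 1*1**2)**2)*(-377) = (-8 + 3*(-4 - 1*1)**2)*(-377) = (-8 + 3*(-4 - 1)**2)*(-377) = (-8 + 3*(-5)**2)*(-377) = (-8 + 3*25)*(-377) = (-8 + 75)*(-377) = 67*(-377) = -25259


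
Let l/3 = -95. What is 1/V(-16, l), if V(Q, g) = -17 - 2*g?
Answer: 1/553 ≈ 0.0018083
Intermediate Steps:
l = -285 (l = 3*(-95) = -285)
1/V(-16, l) = 1/(-17 - 2*(-285)) = 1/(-17 + 570) = 1/553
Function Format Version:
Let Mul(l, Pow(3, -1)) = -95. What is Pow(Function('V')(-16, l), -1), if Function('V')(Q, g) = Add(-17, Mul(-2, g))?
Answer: Rational(1, 553) ≈ 0.0018083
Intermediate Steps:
l = -285 (l = Mul(3, -95) = -285)
Pow(Function('V')(-16, l), -1) = Pow(Add(-17, Mul(-2, -285)), -1) = Pow(Add(-17, 570), -1) = Pow(553, -1) = Rational(1, 553)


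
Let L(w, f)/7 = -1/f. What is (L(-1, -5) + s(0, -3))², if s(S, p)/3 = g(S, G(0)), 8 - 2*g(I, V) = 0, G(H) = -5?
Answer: 4489/25 ≈ 179.56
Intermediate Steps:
L(w, f) = -7/f (L(w, f) = 7*(-1/f) = -7/f)
g(I, V) = 4 (g(I, V) = 4 - ½*0 = 4 + 0 = 4)
s(S, p) = 12 (s(S, p) = 3*4 = 12)
(L(-1, -5) + s(0, -3))² = (-7/(-5) + 12)² = (-7*(-⅕) + 12)² = (7/5 + 12)² = (67/5)² = 4489/25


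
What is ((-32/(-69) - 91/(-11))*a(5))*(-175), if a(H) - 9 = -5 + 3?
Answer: -8122975/759 ≈ -10702.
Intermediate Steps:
a(H) = 7 (a(H) = 9 + (-5 + 3) = 9 - 2 = 7)
((-32/(-69) - 91/(-11))*a(5))*(-175) = ((-32/(-69) - 91/(-11))*7)*(-175) = ((-32*(-1/69) - 91*(-1/11))*7)*(-175) = ((32/69 + 91/11)*7)*(-175) = ((6631/759)*7)*(-175) = (46417/759)*(-175) = -8122975/759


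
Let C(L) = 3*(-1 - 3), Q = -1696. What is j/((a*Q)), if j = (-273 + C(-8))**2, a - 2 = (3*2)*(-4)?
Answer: 81225/37312 ≈ 2.1769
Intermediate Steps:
a = -22 (a = 2 + (3*2)*(-4) = 2 + 6*(-4) = 2 - 24 = -22)
C(L) = -12 (C(L) = 3*(-4) = -12)
j = 81225 (j = (-273 - 12)**2 = (-285)**2 = 81225)
j/((a*Q)) = 81225/((-22*(-1696))) = 81225/37312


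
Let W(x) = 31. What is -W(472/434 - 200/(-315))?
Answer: -31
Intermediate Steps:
-W(472/434 - 200/(-315)) = -1*31 = -31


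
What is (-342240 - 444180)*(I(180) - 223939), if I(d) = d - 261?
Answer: 176173808400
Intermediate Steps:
I(d) = -261 + d
(-342240 - 444180)*(I(180) - 223939) = (-342240 - 444180)*((-261 + 180) - 223939) = -786420*(-81 - 223939) = -786420*(-224020) = 176173808400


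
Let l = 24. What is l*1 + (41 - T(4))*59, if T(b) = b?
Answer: 2207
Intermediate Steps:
l*1 + (41 - T(4))*59 = 24*1 + (41 - 1*4)*59 = 24 + (41 - 4)*59 = 24 + 37*59 = 24 + 2183 = 2207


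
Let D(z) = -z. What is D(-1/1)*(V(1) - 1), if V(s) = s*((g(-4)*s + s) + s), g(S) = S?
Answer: -3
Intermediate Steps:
V(s) = -2*s² (V(s) = s*((-4*s + s) + s) = s*(-3*s + s) = s*(-2*s) = -2*s²)
D(-1/1)*(V(1) - 1) = (-(-1)/1)*(-2*1² - 1) = (-(-1))*(-2*1 - 1) = (-1*(-1))*(-2 - 1) = 1*(-3) = -3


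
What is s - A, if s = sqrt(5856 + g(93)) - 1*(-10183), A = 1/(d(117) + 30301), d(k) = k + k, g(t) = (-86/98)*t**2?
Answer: 310937904/30535 + I*sqrt(84963)/7 ≈ 10183.0 + 41.641*I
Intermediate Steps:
g(t) = -43*t**2/49 (g(t) = (-86*1/98)*t**2 = -43*t**2/49)
d(k) = 2*k
A = 1/30535 (A = 1/(2*117 + 30301) = 1/(234 + 30301) = 1/30535 ≈ 3.2749e-5)
s = 10183 + I*sqrt(84963)/7 (s = sqrt(5856 - 43/49*93**2) - 1*(-10183) = sqrt(5856 - 43/49*8649) + 10183 = sqrt(5856 - 371907/49) + 10183 = sqrt(-84963/49) + 10183 = I*sqrt(84963)/7 + 10183 = 10183 + I*sqrt(84963)/7 ≈ 10183.0 + 41.641*I)
s - A = (10183 + I*sqrt(84963)/7) - 1*1/30535 = (10183 + I*sqrt(84963)/7) - 1/30535 = 310937904/30535 + I*sqrt(84963)/7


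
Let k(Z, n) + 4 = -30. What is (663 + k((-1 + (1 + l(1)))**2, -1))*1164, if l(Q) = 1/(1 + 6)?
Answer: 732156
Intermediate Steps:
l(Q) = 1/7
k(Z, n) = -34 (k(Z, n) = -4 - 30 = -34)
(663 + k((-1 + (1 + l(1)))**2, -1))*1164 = (663 - 34)*1164 = 629*1164 = 732156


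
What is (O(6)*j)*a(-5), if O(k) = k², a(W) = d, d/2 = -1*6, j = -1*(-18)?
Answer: -7776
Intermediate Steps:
j = 18
d = -12 (d = 2*(-1*6) = 2*(-6) = -12)
a(W) = -12
(O(6)*j)*a(-5) = (6²*18)*(-12) = (36*18)*(-12) = 648*(-12) = -7776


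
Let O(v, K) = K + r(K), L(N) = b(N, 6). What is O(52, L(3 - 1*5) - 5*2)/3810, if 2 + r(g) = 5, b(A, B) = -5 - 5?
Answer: -17/3810 ≈ -0.0044619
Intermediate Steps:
b(A, B) = -10
L(N) = -10
r(g) = 3 (r(g) = -2 + 5 = 3)
O(v, K) = 3 + K (O(v, K) = K + 3 = 3 + K)
O(52, L(3 - 1*5) - 5*2)/3810 = (3 + (-10 - 5*2))/3810 = (3 + (-10 - 10))*(1/3810) = (3 - 20)*(1/3810) = -17*1/3810 = -17/3810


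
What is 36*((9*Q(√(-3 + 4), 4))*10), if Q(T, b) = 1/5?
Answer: 648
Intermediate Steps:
Q(T, b) = ⅕
36*((9*Q(√(-3 + 4), 4))*10) = 36*((9*(⅕))*10) = 36*((9/5)*10) = 36*18 = 648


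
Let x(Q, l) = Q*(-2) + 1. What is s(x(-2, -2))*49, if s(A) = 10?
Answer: 490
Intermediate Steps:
x(Q, l) = 1 - 2*Q (x(Q, l) = -2*Q + 1 = 1 - 2*Q)
s(x(-2, -2))*49 = 10*49 = 490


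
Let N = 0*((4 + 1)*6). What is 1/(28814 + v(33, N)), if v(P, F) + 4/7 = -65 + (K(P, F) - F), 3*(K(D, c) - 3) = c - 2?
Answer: 21/603766 ≈ 3.4782e-5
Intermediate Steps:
K(D, c) = 7/3 + c/3 (K(D, c) = 3 + (c - 2)/3 = 3 + (-2 + c)/3 = 3 + (-⅔ + c/3) = 7/3 + c/3)
N = 0 (N = 0*(5*6) = 0*30 = 0)
v(P, F) = -1328/21 - 2*F/3 (v(P, F) = -4/7 + (-65 + ((7/3 + F/3) - F)) = -4/7 + (-65 + (7/3 - 2*F/3)) = -4/7 + (-188/3 - 2*F/3) = -1328/21 - 2*F/3)
1/(28814 + v(33, N)) = 1/(28814 + (-1328/21 - ⅔*0)) = 1/(28814 + (-1328/21 + 0)) = 1/(28814 - 1328/21) = 1/(603766/21) = 21/603766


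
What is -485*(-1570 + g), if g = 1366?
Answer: 98940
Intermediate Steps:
-485*(-1570 + g) = -485*(-1570 + 1366) = -485*(-204) = 98940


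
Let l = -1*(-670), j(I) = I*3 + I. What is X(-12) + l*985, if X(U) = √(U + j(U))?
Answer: 659950 + 2*I*√15 ≈ 6.5995e+5 + 7.746*I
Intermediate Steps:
j(I) = 4*I (j(I) = 3*I + I = 4*I)
l = 670
X(U) = √5*√U (X(U) = √(U + 4*U) = √(5*U) = √5*√U)
X(-12) + l*985 = √5*√(-12) + 670*985 = √5*(2*I*√3) + 659950 = 2*I*√15 + 659950 = 659950 + 2*I*√15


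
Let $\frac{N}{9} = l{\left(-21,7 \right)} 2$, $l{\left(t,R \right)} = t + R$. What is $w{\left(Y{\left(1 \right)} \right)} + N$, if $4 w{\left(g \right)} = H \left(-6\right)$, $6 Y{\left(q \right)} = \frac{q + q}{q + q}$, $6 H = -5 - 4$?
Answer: $- \frac{999}{4} \approx -249.75$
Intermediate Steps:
$l{\left(t,R \right)} = R + t$
$H = - \frac{3}{2}$ ($H = \frac{-5 - 4}{6} = \frac{1}{6} \left(-9\right) = - \frac{3}{2} \approx -1.5$)
$Y{\left(q \right)} = \frac{1}{6}$ ($Y{\left(q \right)} = \frac{\left(q + q\right) \frac{1}{q + q}}{6} = \frac{2 q \frac{1}{2 q}}{6} = \frac{1}{6} \cdot 1 = \frac{1}{6}$)
$N = -252$ ($N = 9 \left(7 - 21\right) 2 = 9 \left(\left(-14\right) 2\right) = 9 \left(-28\right) = -252$)
$w{\left(g \right)} = \frac{9}{4}$ ($w{\left(g \right)} = \frac{\left(- \frac{3}{2}\right) \left(-6\right)}{4} = \frac{1}{4} \cdot 9 = \frac{9}{4}$)
$w{\left(Y{\left(1 \right)} \right)} + N = \frac{9}{4} - 252 = - \frac{999}{4}$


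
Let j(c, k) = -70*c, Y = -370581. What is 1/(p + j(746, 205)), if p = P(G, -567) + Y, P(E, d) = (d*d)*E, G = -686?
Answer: -1/220964255 ≈ -4.5256e-9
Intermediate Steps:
P(E, d) = E*d² (P(E, d) = d²*E = E*d²)
p = -220912035 (p = -686*(-567)² - 370581 = -686*321489 - 370581 = -220541454 - 370581 = -220912035)
1/(p + j(746, 205)) = 1/(-220912035 - 70*746) = 1/(-220912035 - 52220) = 1/(-220964255) = -1/220964255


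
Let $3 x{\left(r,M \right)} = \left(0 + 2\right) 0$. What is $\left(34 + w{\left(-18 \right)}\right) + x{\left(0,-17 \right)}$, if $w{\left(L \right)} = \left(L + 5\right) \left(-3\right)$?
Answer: $73$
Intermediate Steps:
$x{\left(r,M \right)} = 0$ ($x{\left(r,M \right)} = \frac{\left(0 + 2\right) 0}{3} = \frac{2 \cdot 0}{3} = \frac{1}{3} \cdot 0 = 0$)
$w{\left(L \right)} = -15 - 3 L$ ($w{\left(L \right)} = \left(5 + L\right) \left(-3\right) = -15 - 3 L$)
$\left(34 + w{\left(-18 \right)}\right) + x{\left(0,-17 \right)} = \left(34 - -39\right) + 0 = \left(34 + \left(-15 + 54\right)\right) + 0 = \left(34 + 39\right) + 0 = 73 + 0 = 73$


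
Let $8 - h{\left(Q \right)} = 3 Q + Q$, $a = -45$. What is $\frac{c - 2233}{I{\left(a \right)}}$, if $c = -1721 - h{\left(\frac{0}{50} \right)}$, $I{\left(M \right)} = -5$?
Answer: $\frac{3962}{5} \approx 792.4$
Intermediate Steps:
$h{\left(Q \right)} = 8 - 4 Q$ ($h{\left(Q \right)} = 8 - \left(3 Q + Q\right) = 8 - 4 Q$)
$c = -1729$ ($c = -1721 - \left(8 - 4 \cdot \frac{0}{50}\right) = -1721 - \left(8 - 4 \cdot 0 \cdot \frac{1}{50}\right) = -1721 - \left(8 - 0\right) = -1721 - \left(8 + 0\right) = -1721 - 8 = -1729$)
$\frac{c - 2233}{I{\left(a \right)}} = \frac{-1729 - 2233}{-5} = \left(-3962\right) \left(- \frac{1}{5}\right) = \frac{3962}{5}$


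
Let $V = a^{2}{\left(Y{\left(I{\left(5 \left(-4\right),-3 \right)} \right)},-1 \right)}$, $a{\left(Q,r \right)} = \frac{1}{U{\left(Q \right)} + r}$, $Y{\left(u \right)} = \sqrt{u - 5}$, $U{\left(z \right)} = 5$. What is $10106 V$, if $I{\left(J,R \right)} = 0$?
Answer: $\frac{5053}{8} \approx 631.63$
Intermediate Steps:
$Y{\left(u \right)} = \sqrt{-5 + u}$
$a{\left(Q,r \right)} = \frac{1}{5 + r}$
$V = \frac{1}{16}$ ($V = \left(\frac{1}{5 - 1}\right)^{2} = \left(\frac{1}{4}\right)^{2} = \frac{1}{16} \approx 0.0625$)
$10106 V = 10106 \cdot \frac{1}{16} = \frac{5053}{8}$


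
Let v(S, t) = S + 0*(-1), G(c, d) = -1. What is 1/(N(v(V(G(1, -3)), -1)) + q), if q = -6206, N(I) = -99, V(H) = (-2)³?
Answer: -1/6305 ≈ -0.00015860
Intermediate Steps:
V(H) = -8
v(S, t) = S (v(S, t) = S + 0 = S)
1/(N(v(V(G(1, -3)), -1)) + q) = 1/(-99 - 6206) = 1/(-6305) = -1/6305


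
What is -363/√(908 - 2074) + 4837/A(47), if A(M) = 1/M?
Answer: 227339 + 33*I*√1166/106 ≈ 2.2734e+5 + 10.631*I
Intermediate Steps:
-363/√(908 - 2074) + 4837/A(47) = -363/√(908 - 2074) + 4837/(1/47) = -363*(-I*√1166/1166) + 4837/(1/47) = -363*(-I*√1166/1166) + 4837*47 = -(-33)*I*√1166/106 + 227339 = 33*I*√1166/106 + 227339 = 227339 + 33*I*√1166/106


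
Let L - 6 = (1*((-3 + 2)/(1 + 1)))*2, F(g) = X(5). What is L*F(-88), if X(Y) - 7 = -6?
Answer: 5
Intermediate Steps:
X(Y) = 1 (X(Y) = 7 - 6 = 1)
F(g) = 1
L = 5 (L = 6 + (1*((-3 + 2)/(1 + 1)))*2 = 6 + (1*(-1/2))*2 = 6 - 1/2*2 = 6 - 1 = 5)
L*F(-88) = 5*1 = 5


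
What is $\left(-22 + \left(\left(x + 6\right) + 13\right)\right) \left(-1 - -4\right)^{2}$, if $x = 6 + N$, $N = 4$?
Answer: $63$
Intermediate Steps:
$x = 10$ ($x = 6 + 4 = 10$)
$\left(-22 + \left(\left(x + 6\right) + 13\right)\right) \left(-1 - -4\right)^{2} = \left(-22 + \left(\left(10 + 6\right) + 13\right)\right) \left(-1 - -4\right)^{2} = \left(-22 + \left(16 + 13\right)\right) \left(-1 + 4\right)^{2} = \left(-22 + 29\right) 3^{2} = 7 \cdot 9 = 63$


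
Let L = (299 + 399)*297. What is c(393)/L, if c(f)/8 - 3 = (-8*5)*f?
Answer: -20956/34551 ≈ -0.60652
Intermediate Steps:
c(f) = 24 - 320*f (c(f) = 24 + 8*((-8*5)*f) = 24 + 8*(-40*f) = 24 - 320*f)
L = 207306 (L = 698*297 = 207306)
c(393)/L = (24 - 320*393)/207306 = (24 - 125760)*(1/207306) = -125736*1/207306 = -20956/34551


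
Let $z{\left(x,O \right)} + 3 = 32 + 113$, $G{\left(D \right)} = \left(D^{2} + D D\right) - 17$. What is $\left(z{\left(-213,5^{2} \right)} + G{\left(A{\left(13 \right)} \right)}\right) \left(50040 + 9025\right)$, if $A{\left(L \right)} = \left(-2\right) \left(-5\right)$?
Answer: $19196125$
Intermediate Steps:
$A{\left(L \right)} = 10$
$G{\left(D \right)} = -17 + 2 D^{2}$ ($G{\left(D \right)} = \left(D^{2} + D^{2}\right) - 17 = 2 D^{2} - 17 = -17 + 2 D^{2}$)
$z{\left(x,O \right)} = 142$ ($z{\left(x,O \right)} = -3 + \left(32 + 113\right) = -3 + 145 = 142$)
$\left(z{\left(-213,5^{2} \right)} + G{\left(A{\left(13 \right)} \right)}\right) \left(50040 + 9025\right) = \left(142 - \left(17 - 2 \cdot 10^{2}\right)\right) \left(50040 + 9025\right) = \left(142 + \left(-17 + 2 \cdot 100\right)\right) 59065 = \left(142 + \left(-17 + 200\right)\right) 59065 = \left(142 + 183\right) 59065 = 325 \cdot 59065 = 19196125$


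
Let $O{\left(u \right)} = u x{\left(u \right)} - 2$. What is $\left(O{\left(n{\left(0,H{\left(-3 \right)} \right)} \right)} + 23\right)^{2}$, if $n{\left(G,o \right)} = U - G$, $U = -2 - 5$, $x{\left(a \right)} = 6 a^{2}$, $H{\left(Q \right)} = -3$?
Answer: $4149369$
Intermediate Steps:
$U = -7$
$n{\left(G,o \right)} = -7 - G$
$O{\left(u \right)} = -2 + 6 u^{3}$ ($O{\left(u \right)} = u 6 u^{2} - 2 = 6 u^{3} - 2 = -2 + 6 u^{3}$)
$\left(O{\left(n{\left(0,H{\left(-3 \right)} \right)} \right)} + 23\right)^{2} = \left(\left(-2 + 6 \left(-7 - 0\right)^{3}\right) + 23\right)^{2} = \left(\left(-2 + 6 \left(-7 + 0\right)^{3}\right) + 23\right)^{2} = \left(\left(-2 + 6 \left(-7\right)^{3}\right) + 23\right)^{2} = \left(\left(-2 + 6 \left(-343\right)\right) + 23\right)^{2} = \left(\left(-2 - 2058\right) + 23\right)^{2} = \left(-2060 + 23\right)^{2} = \left(-2037\right)^{2} = 4149369$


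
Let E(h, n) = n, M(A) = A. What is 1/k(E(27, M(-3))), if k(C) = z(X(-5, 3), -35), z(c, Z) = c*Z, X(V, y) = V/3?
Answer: 3/175 ≈ 0.017143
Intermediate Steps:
X(V, y) = V/3 (X(V, y) = V*(⅓) = V/3)
z(c, Z) = Z*c
k(C) = 175/3 (k(C) = -35*(-5)/3 = -35*(-5/3) = 175/3)
1/k(E(27, M(-3))) = 1/(175/3) = 3/175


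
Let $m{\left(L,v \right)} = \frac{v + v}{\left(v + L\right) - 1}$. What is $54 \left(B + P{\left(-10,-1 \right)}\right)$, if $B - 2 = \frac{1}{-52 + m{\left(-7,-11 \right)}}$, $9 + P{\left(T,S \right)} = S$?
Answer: $- \frac{69723}{161} \approx -433.06$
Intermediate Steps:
$P{\left(T,S \right)} = -9 + S$
$m{\left(L,v \right)} = \frac{2 v}{-1 + L + v}$ ($m{\left(L,v \right)} = \frac{2 v}{\left(L + v\right) - 1} = \frac{2 v}{-1 + L + v}$)
$B = \frac{1913}{966}$ ($B = 2 + \frac{1}{-52 + 2 \left(-11\right) \frac{1}{-1 - 7 - 11}} = 2 + \frac{1}{-52 + 2 \left(-11\right) \frac{1}{-19}} = 2 + \frac{1}{-52 + 2 \left(-11\right) \left(- \frac{1}{19}\right)} = 2 + \frac{1}{-52 + \frac{22}{19}} = 2 + \frac{1}{- \frac{966}{19}} = 2 - \frac{19}{966} = \frac{1913}{966} \approx 1.9803$)
$54 \left(B + P{\left(-10,-1 \right)}\right) = 54 \left(\frac{1913}{966} - 10\right) = 54 \left(- \frac{7747}{966}\right) = - \frac{69723}{161}$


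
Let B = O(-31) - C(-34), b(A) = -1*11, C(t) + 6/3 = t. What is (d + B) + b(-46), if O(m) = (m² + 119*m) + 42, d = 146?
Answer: -2515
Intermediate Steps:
C(t) = -2 + t
b(A) = -11
O(m) = 42 + m² + 119*m
B = -2650 (B = (42 + (-31)² + 119*(-31)) - (-2 - 34) = (42 + 961 - 3689) - 1*(-36) = -2686 + 36 = -2650)
(d + B) + b(-46) = (146 - 2650) - 11 = -2504 - 11 = -2515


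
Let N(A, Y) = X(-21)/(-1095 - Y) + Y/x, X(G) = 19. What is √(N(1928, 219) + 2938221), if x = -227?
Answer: √29045860622419978/99426 ≈ 1714.1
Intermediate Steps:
N(A, Y) = 19/(-1095 - Y) - Y/227 (N(A, Y) = 19/(-1095 - Y) + Y/(-227) = 19/(-1095 - Y) + Y*(-1/227) = 19/(-1095 - Y) - Y/227)
√(N(1928, 219) + 2938221) = √((-4313 - 1*219² - 1095*219)/(227*(1095 + 219)) + 2938221) = √((1/227)*(-4313 - 1*47961 - 239805)/1314 + 2938221) = √((1/227)*(1/1314)*(-4313 - 47961 - 239805) + 2938221) = √((1/227)*(1/1314)*(-292079) + 2938221) = √(-292079/298278 + 2938221) = √(876406391359/298278) = √29045860622419978/99426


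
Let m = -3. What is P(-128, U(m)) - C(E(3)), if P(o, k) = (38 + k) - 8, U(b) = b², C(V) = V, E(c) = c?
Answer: 36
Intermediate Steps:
P(o, k) = 30 + k
P(-128, U(m)) - C(E(3)) = (30 + (-3)²) - 1*3 = (30 + 9) - 3 = 39 - 3 = 36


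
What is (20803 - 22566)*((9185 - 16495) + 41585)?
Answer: -60426825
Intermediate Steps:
(20803 - 22566)*((9185 - 16495) + 41585) = -1763*(-7310 + 41585) = -1763*34275 = -60426825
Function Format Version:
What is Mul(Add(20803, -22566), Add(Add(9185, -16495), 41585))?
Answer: -60426825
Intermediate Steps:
Mul(Add(20803, -22566), Add(Add(9185, -16495), 41585)) = Mul(-1763, Add(-7310, 41585)) = Mul(-1763, 34275) = -60426825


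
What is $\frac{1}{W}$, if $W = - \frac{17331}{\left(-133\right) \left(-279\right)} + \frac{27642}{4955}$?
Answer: $\frac{61288395}{313278863} \approx 0.19564$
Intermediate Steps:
$W = \frac{313278863}{61288395}$ ($W = - \frac{17331}{37107} + 27642 \cdot \frac{1}{4955} = \left(-17331\right) \frac{1}{37107} + \frac{27642}{4955} = - \frac{5777}{12369} + \frac{27642}{4955} = \frac{313278863}{61288395} \approx 5.1115$)
$\frac{1}{W} = \frac{1}{\frac{313278863}{61288395}} = \frac{61288395}{313278863}$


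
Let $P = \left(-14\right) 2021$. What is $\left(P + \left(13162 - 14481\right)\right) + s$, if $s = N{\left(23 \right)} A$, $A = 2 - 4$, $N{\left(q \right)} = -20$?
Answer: $-29573$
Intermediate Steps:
$P = -28294$
$A = -2$ ($A = 2 - 4 = -2$)
$s = 40$ ($s = \left(-20\right) \left(-2\right) = 40$)
$\left(P + \left(13162 - 14481\right)\right) + s = \left(-28294 + \left(13162 - 14481\right)\right) + 40 = \left(-28294 - 1319\right) + 40 = -29613 + 40 = -29573$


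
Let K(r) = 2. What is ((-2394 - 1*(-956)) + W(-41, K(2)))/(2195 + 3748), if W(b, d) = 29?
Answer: -1409/5943 ≈ -0.23709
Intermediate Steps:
((-2394 - 1*(-956)) + W(-41, K(2)))/(2195 + 3748) = ((-2394 - 1*(-956)) + 29)/(2195 + 3748) = ((-2394 + 956) + 29)/5943 = (-1438 + 29)*(1/5943) = -1409*1/5943 = -1409/5943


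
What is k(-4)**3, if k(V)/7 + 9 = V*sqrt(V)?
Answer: 342657 - 491176*I ≈ 3.4266e+5 - 4.9118e+5*I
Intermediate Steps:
k(V) = -63 + 7*V**(3/2) (k(V) = -63 + 7*(V*sqrt(V)) = -63 + 7*V**(3/2))
k(-4)**3 = (-63 + 7*(-4)**(3/2))**3 = (-63 + 7*(-8*I))**3 = (-63 - 56*I)**3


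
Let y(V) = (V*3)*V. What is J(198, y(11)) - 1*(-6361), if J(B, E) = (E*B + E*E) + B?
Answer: 210202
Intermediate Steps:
y(V) = 3*V**2 (y(V) = (3*V)*V = 3*V**2)
J(B, E) = B + E**2 + B*E (J(B, E) = (B*E + E**2) + B = (E**2 + B*E) + B = B + E**2 + B*E)
J(198, y(11)) - 1*(-6361) = (198 + (3*11**2)**2 + 198*(3*11**2)) - 1*(-6361) = (198 + (3*121)**2 + 198*(3*121)) + 6361 = (198 + 363**2 + 198*363) + 6361 = (198 + 131769 + 71874) + 6361 = 203841 + 6361 = 210202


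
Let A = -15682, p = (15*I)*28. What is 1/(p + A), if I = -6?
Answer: -1/18202 ≈ -5.4939e-5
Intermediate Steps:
p = -2520 (p = (15*(-6))*28 = -90*28 = -2520)
1/(p + A) = 1/(-2520 - 15682) = 1/(-18202) = -1/18202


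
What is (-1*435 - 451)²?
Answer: 784996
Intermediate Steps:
(-1*435 - 451)² = (-435 - 451)² = (-886)² = 784996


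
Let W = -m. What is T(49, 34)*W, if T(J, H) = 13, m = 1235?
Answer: -16055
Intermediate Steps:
W = -1235 (W = -1*1235 = -1235)
T(49, 34)*W = 13*(-1235) = -16055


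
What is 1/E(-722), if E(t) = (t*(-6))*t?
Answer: -1/3127704 ≈ -3.1972e-7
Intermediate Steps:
E(t) = -6*t² (E(t) = (-6*t)*t = -6*t²)
1/E(-722) = 1/(-6*(-722)²) = 1/(-6*521284) = 1/(-3127704) = -1/3127704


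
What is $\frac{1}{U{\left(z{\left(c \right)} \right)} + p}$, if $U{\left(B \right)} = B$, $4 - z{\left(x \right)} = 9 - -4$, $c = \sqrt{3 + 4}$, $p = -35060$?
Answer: $- \frac{1}{35069} \approx -2.8515 \cdot 10^{-5}$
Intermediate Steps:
$c = \sqrt{7} \approx 2.6458$
$z{\left(x \right)} = -9$ ($z{\left(x \right)} = 4 - \left(9 - -4\right) = 4 - \left(9 + 4\right) = 4 - 13 = -9$)
$\frac{1}{U{\left(z{\left(c \right)} \right)} + p} = \frac{1}{-9 - 35060} = \frac{1}{-35069} = - \frac{1}{35069}$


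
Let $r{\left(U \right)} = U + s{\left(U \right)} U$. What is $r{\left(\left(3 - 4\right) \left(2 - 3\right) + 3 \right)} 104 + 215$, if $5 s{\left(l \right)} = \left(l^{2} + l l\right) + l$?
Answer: $\frac{18131}{5} \approx 3626.2$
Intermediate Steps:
$s{\left(l \right)} = \frac{l}{5} + \frac{2 l^{2}}{5}$ ($s{\left(l \right)} = \frac{\left(l^{2} + l l\right) + l}{5} = \frac{\left(l^{2} + l^{2}\right) + l}{5} = \frac{2 l^{2} + l}{5} = \frac{l + 2 l^{2}}{5} = \frac{l}{5} + \frac{2 l^{2}}{5}$)
$r{\left(U \right)} = U + \frac{U^{2} \left(1 + 2 U\right)}{5}$ ($r{\left(U \right)} = U + \frac{U \left(1 + 2 U\right)}{5} U = U + \frac{U^{2} \left(1 + 2 U\right)}{5}$)
$r{\left(\left(3 - 4\right) \left(2 - 3\right) + 3 \right)} 104 + 215 = \frac{\left(\left(3 - 4\right) \left(2 - 3\right) + 3\right) \left(5 + \left(\left(3 - 4\right) \left(2 - 3\right) + 3\right) \left(1 + 2 \left(\left(3 - 4\right) \left(2 - 3\right) + 3\right)\right)\right)}{5} \cdot 104 + 215 = \frac{\left(\left(-1\right) \left(-1\right) + 3\right) \left(5 + \left(\left(-1\right) \left(-1\right) + 3\right) \left(1 + 2 \left(\left(-1\right) \left(-1\right) + 3\right)\right)\right)}{5} \cdot 104 + 215 = \frac{\left(1 + 3\right) \left(5 + \left(1 + 3\right) \left(1 + 2 \left(1 + 3\right)\right)\right)}{5} \cdot 104 + 215 = \frac{1}{5} \cdot 4 \left(5 + 4 \left(1 + 2 \cdot 4\right)\right) 104 + 215 = \frac{1}{5} \cdot 4 \left(5 + 4 \left(1 + 8\right)\right) 104 + 215 = \frac{1}{5} \cdot 4 \left(5 + 4 \cdot 9\right) 104 + 215 = \frac{1}{5} \cdot 4 \left(5 + 36\right) 104 + 215 = \frac{1}{5} \cdot 4 \cdot 41 \cdot 104 + 215 = \frac{164}{5} \cdot 104 + 215 = \frac{17056}{5} + 215 = \frac{18131}{5}$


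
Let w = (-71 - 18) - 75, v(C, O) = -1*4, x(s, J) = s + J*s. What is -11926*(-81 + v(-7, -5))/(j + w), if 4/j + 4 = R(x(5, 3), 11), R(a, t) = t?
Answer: -3547985/572 ≈ -6202.8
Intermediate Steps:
v(C, O) = -4
j = 4/7 (j = 4/(-4 + 11) = 4/7 ≈ 0.57143)
w = -164 (w = -89 - 75 = -164)
-11926*(-81 + v(-7, -5))/(j + w) = -11926*(-81 - 4)/(4/7 - 164) = -(-1013710)/(-1144/7) = -(-1013710)*(-7)/1144 = -11926*595/1144 = -3547985/572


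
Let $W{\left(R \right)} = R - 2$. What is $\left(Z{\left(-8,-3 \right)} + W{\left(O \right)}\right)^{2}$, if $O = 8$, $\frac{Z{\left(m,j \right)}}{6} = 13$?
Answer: $7056$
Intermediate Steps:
$Z{\left(m,j \right)} = 78$ ($Z{\left(m,j \right)} = 6 \cdot 13 = 78$)
$W{\left(R \right)} = -2 + R$
$\left(Z{\left(-8,-3 \right)} + W{\left(O \right)}\right)^{2} = \left(78 + \left(-2 + 8\right)\right)^{2} = \left(78 + 6\right)^{2} = 84^{2} = 7056$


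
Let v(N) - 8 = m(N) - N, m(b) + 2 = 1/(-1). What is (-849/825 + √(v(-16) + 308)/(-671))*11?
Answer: -283/25 - √329/61 ≈ -11.617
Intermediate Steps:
m(b) = -3 (m(b) = -2 + 1/(-1) = -2 - 1 = -3)
v(N) = 5 - N (v(N) = 8 + (-3 - N) = 5 - N)
(-849/825 + √(v(-16) + 308)/(-671))*11 = (-849/825 + √((5 - 1*(-16)) + 308)/(-671))*11 = (-849*1/825 + √((5 + 16) + 308)*(-1/671))*11 = (-283/275 + √(21 + 308)*(-1/671))*11 = (-283/275 + √329*(-1/671))*11 = (-283/275 - √329/671)*11 = -283/25 - √329/61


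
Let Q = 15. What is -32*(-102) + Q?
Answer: 3279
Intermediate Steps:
-32*(-102) + Q = -32*(-102) + 15 = 3264 + 15 = 3279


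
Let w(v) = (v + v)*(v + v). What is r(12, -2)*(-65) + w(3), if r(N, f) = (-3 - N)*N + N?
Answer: 10956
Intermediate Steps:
r(N, f) = N + N*(-3 - N) (r(N, f) = N*(-3 - N) + N = N + N*(-3 - N))
w(v) = 4*v² (w(v) = (2*v)*(2*v) = 4*v²)
r(12, -2)*(-65) + w(3) = -1*12*(2 + 12)*(-65) + 4*3² = -1*12*14*(-65) + 4*9 = -168*(-65) + 36 = 10920 + 36 = 10956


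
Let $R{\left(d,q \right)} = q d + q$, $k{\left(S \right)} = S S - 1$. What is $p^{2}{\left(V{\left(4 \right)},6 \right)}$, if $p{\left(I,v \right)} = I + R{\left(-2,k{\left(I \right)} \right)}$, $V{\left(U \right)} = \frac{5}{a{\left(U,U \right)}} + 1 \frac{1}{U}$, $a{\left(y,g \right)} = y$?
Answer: $\frac{1}{16} \approx 0.0625$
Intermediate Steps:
$V{\left(U \right)} = \frac{6}{U}$ ($V{\left(U \right)} = \frac{5}{U} + 1 \frac{1}{U} = \frac{5}{U} + \frac{1}{U} = \frac{6}{U}$)
$k{\left(S \right)} = -1 + S^{2}$ ($k{\left(S \right)} = S^{2} - 1 = -1 + S^{2}$)
$R{\left(d,q \right)} = q + d q$ ($R{\left(d,q \right)} = d q + q = q + d q$)
$p{\left(I,v \right)} = 1 + I - I^{2}$ ($p{\left(I,v \right)} = I + \left(-1 + I^{2}\right) \left(1 - 2\right) = I + \left(-1 + I^{2}\right) \left(-1\right) = I - \left(-1 + I^{2}\right) = 1 + I - I^{2}$)
$p^{2}{\left(V{\left(4 \right)},6 \right)} = \left(1 + \frac{6}{4} - \left(\frac{6}{4}\right)^{2}\right)^{2} = \left(1 + 6 \cdot \frac{1}{4} - \left(6 \cdot \frac{1}{4}\right)^{2}\right)^{2} = \left(1 + \frac{3}{2} - \left(\frac{3}{2}\right)^{2}\right)^{2} = \left(1 + \frac{3}{2} - \frac{9}{4}\right)^{2} = \left(\frac{1}{4}\right)^{2} = \frac{1}{16}$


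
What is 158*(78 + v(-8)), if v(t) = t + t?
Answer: 9796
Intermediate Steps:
v(t) = 2*t
158*(78 + v(-8)) = 158*(78 + 2*(-8)) = 158*(78 - 16) = 158*62 = 9796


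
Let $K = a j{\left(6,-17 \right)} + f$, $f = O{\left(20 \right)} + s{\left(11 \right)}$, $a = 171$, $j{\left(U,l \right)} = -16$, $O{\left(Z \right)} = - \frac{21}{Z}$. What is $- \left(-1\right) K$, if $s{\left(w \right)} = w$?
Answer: $- \frac{54521}{20} \approx -2726.1$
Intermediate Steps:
$f = \frac{199}{20}$ ($f = - \frac{21}{20} + 11 = \frac{199}{20} \approx 9.95$)
$K = - \frac{54521}{20}$ ($K = 171 \left(-16\right) + \frac{199}{20} = -2736 + \frac{199}{20} = - \frac{54521}{20} \approx -2726.1$)
$- \left(-1\right) K = - \frac{\left(-1\right) \left(-54521\right)}{20} = \left(-1\right) \frac{54521}{20} = - \frac{54521}{20}$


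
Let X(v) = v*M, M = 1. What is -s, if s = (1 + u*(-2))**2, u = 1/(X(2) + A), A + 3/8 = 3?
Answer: -441/1369 ≈ -0.32213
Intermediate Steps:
X(v) = v (X(v) = v*1 = v)
A = 21/8 (A = -3/8 + 3 = 21/8 ≈ 2.6250)
u = 8/37 (u = 1/(2 + 21/8) = 1/(37/8) = 8/37 ≈ 0.21622)
s = 441/1369 (s = (1 + (8/37)*(-2))**2 = (1 - 16/37)**2 = (21/37)**2 = 441/1369 ≈ 0.32213)
-s = -1*441/1369 = -441/1369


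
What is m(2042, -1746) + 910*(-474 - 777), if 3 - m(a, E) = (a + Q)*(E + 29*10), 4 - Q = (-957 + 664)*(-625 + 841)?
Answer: 93987897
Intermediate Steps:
Q = 63292 (Q = 4 - (-957 + 664)*(-625 + 841) = 4 - (-293)*216 = 4 - 1*(-63288) = 4 + 63288 = 63292)
m(a, E) = 3 - (290 + E)*(63292 + a) (m(a, E) = 3 - (a + 63292)*(E + 29*10) = 3 - (63292 + a)*(E + 290) = 3 - (63292 + a)*(290 + E) = 3 - (290 + E)*(63292 + a))
m(2042, -1746) + 910*(-474 - 777) = (-18354677 - 63292*(-1746) - 290*2042 - 1*(-1746)*2042) + 910*(-474 - 777) = (-18354677 + 110507832 - 592180 + 3565332) + 910*(-1251) = 95126307 - 1138410 = 93987897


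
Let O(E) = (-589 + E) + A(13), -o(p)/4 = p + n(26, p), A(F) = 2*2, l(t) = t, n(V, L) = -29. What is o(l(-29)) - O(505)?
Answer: 312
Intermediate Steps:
A(F) = 4
o(p) = 116 - 4*p (o(p) = -4*(p - 29) = -4*(-29 + p) = 116 - 4*p)
O(E) = -585 + E (O(E) = (-589 + E) + 4 = -585 + E)
o(l(-29)) - O(505) = (116 - 4*(-29)) - (-585 + 505) = (116 + 116) - 1*(-80) = 232 + 80 = 312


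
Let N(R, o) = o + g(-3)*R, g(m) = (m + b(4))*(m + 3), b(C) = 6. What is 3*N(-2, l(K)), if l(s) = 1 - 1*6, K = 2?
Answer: -15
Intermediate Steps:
l(s) = -5 (l(s) = 1 - 6 = -5)
g(m) = (3 + m)*(6 + m) (g(m) = (m + 6)*(m + 3) = (6 + m)*(3 + m) = (3 + m)*(6 + m))
N(R, o) = o (N(R, o) = o + (18 + (-3)² + 9*(-3))*R = o + (18 + 9 - 27)*R = o + 0*R = o + 0 = o)
3*N(-2, l(K)) = 3*(-5) = -15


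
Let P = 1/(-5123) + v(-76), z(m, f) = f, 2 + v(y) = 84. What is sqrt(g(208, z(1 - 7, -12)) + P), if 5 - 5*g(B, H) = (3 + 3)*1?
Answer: sqrt(53671160730)/25615 ≈ 9.0443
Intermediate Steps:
v(y) = 82 (v(y) = -2 + 84 = 82)
g(B, H) = -1/5 (g(B, H) = 1 - (3 + 3)/5 = 1 - 6/5 = -1/5)
P = 420085/5123 (P = 1/(-5123) + 82 = -1/5123 + 82 = 420085/5123 ≈ 82.000)
sqrt(g(208, z(1 - 7, -12)) + P) = sqrt(-1/5 + 420085/5123) = sqrt(2095302/25615) = sqrt(53671160730)/25615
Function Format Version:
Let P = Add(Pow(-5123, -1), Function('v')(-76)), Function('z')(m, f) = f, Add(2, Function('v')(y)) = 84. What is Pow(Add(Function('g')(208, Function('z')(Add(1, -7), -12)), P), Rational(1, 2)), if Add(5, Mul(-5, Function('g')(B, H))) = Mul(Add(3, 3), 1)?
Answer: Mul(Rational(1, 25615), Pow(53671160730, Rational(1, 2))) ≈ 9.0443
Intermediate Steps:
Function('v')(y) = 82 (Function('v')(y) = Add(-2, 84) = 82)
Function('g')(B, H) = Rational(-1, 5) (Function('g')(B, H) = Add(1, Mul(Rational(-1, 5), Mul(Add(3, 3), 1))) = Add(1, Mul(Rational(-1, 5), Mul(6, 1))) = Add(1, Mul(Rational(-1, 5), 6)) = Add(1, Rational(-6, 5)) = Rational(-1, 5))
P = Rational(420085, 5123) (P = Add(Pow(-5123, -1), 82) = Add(Rational(-1, 5123), 82) = Rational(420085, 5123) ≈ 82.000)
Pow(Add(Function('g')(208, Function('z')(Add(1, -7), -12)), P), Rational(1, 2)) = Pow(Add(Rational(-1, 5), Rational(420085, 5123)), Rational(1, 2)) = Pow(Rational(2095302, 25615), Rational(1, 2)) = Mul(Rational(1, 25615), Pow(53671160730, Rational(1, 2)))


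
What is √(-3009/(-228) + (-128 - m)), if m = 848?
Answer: I*√1390287/38 ≈ 31.029*I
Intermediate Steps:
√(-3009/(-228) + (-128 - m)) = √(-3009/(-228) + (-128 - 1*848)) = √(-3009*(-1/228) + (-128 - 848)) = √(1003/76 - 976) = √(-73173/76) = I*√1390287/38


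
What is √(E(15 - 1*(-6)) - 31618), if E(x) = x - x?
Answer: I*√31618 ≈ 177.81*I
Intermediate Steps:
E(x) = 0
√(E(15 - 1*(-6)) - 31618) = √(0 - 31618) = √(-31618) = I*√31618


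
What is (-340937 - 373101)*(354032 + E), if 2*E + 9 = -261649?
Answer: -159375423714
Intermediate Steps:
E = -130829 (E = -9/2 + (½)*(-261649) = -9/2 - 261649/2 = -130829)
(-340937 - 373101)*(354032 + E) = (-340937 - 373101)*(354032 - 130829) = -714038*223203 = -159375423714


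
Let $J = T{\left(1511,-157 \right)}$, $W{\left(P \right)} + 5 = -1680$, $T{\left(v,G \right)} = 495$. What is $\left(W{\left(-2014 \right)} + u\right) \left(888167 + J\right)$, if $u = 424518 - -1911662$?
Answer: $2074576995690$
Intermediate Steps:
$W{\left(P \right)} = -1685$ ($W{\left(P \right)} = -5 - 1680 = -1685$)
$u = 2336180$ ($u = 424518 + 1911662 = 2336180$)
$J = 495$
$\left(W{\left(-2014 \right)} + u\right) \left(888167 + J\right) = \left(-1685 + 2336180\right) \left(888167 + 495\right) = 2334495 \cdot 888662 = 2074576995690$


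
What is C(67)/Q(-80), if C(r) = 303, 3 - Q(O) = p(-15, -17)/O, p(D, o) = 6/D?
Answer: 60600/599 ≈ 101.17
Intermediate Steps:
Q(O) = 3 + 2/(5*O) (Q(O) = 3 - 6/(-15)/O = 3 - 6*(-1/15)/O = 3 - (-2)/(5*O) = 3 + 2/(5*O))
C(67)/Q(-80) = 303/(3 + (⅖)/(-80)) = 303/(3 + (⅖)*(-1/80)) = 303/(3 - 1/200) = 303/(599/200) = 303*(200/599) = 60600/599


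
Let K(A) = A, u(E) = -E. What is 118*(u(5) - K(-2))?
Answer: -354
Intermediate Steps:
118*(u(5) - K(-2)) = 118*(-1*5 - 1*(-2)) = 118*(-5 + 2) = 118*(-3) = -354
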